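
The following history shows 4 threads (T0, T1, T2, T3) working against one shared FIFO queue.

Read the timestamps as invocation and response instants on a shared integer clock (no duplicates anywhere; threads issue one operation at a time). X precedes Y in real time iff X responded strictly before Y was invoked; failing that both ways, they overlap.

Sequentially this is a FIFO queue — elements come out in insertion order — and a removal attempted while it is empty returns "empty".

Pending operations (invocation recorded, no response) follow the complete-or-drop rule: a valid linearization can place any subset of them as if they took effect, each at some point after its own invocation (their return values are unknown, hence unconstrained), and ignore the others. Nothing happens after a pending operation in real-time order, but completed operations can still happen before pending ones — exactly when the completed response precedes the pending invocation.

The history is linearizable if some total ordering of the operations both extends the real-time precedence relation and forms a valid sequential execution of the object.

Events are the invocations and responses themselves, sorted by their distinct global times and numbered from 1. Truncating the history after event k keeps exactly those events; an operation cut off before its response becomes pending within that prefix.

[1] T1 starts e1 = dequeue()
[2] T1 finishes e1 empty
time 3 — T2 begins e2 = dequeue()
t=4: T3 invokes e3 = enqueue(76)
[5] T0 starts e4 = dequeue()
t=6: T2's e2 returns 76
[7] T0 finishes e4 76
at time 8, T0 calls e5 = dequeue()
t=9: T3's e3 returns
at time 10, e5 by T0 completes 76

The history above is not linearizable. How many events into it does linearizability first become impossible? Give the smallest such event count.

events 1..6 are still linearizable — one witness is e1, e3, e2:
1. e1 dequeue() → empty, leaving queue <>
2. e3 enqueue(76) (pending, included), leaving queue <76>
3. e2 dequeue() → 76, leaving queue <>
include event 7 — e4 responding at 7 — and every candidate order breaks
no escape via the 1 pending operation (e3): every completion choice fails
sample order e1, e2, e4 (pending dropped) stalls at step 2 — e2 dequeue() → 76 has no legal effect
sample order e1, e4, e2 (pending dropped) stalls at step 2 — e4 dequeue() → 76 has no legal effect

7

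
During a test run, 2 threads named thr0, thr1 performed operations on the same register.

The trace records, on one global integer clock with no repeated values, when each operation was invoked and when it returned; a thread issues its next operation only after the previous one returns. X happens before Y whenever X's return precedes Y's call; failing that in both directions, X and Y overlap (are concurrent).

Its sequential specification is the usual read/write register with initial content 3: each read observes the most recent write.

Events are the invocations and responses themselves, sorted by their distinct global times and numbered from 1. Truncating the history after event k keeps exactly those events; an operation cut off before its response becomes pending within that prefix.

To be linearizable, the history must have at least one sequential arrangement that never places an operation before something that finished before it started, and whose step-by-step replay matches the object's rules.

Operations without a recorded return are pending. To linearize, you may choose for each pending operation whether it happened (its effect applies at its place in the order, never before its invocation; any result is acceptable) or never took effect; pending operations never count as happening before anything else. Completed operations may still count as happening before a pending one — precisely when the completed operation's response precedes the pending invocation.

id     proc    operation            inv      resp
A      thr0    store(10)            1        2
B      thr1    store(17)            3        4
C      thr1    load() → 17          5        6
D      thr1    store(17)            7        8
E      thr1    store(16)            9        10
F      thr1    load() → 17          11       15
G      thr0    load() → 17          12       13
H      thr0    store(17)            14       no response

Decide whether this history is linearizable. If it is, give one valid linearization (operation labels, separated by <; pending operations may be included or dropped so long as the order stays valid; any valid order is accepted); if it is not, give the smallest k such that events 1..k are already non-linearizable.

not linearizable — minimal violating prefix: 13 events

already the first 13 events (up to G's response at time 13) admit no linearization; the first 12 still do
a single order respects real time; the 6 completed register operations fail replay along it
include/drop combinations of the 1 pending operation (F) were all tried; none helps
sample order A, B, C, D, E, G (pending dropped) stalls at step 6 — G load() → 17 has no legal effect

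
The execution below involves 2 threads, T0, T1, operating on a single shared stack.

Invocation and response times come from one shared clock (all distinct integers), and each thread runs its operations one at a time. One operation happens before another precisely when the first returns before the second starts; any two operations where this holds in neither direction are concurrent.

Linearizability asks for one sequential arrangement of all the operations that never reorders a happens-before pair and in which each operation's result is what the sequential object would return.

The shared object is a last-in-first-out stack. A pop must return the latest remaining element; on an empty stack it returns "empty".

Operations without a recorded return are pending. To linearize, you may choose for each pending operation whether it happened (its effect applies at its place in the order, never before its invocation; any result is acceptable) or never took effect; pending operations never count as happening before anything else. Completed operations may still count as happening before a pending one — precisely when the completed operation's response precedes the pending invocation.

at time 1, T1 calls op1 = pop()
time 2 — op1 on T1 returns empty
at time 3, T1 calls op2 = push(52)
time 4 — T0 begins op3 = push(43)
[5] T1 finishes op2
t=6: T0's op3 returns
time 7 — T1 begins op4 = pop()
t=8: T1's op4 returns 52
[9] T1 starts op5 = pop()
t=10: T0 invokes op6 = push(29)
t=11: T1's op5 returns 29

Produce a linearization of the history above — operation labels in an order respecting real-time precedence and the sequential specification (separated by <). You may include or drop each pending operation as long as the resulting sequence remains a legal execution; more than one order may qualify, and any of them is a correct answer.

step 1: op1 pop() → empty — stack <>
step 2: op3 push(43) — stack <43>
step 3: op2 push(52) — stack <43,52>
step 4: op4 pop() → 52 — stack <43>
step 5: op6 push(29) (pending, included) — stack <43,29>
step 6: op5 pop() → 29 — stack <43>

op1 < op3 < op2 < op4 < op6 < op5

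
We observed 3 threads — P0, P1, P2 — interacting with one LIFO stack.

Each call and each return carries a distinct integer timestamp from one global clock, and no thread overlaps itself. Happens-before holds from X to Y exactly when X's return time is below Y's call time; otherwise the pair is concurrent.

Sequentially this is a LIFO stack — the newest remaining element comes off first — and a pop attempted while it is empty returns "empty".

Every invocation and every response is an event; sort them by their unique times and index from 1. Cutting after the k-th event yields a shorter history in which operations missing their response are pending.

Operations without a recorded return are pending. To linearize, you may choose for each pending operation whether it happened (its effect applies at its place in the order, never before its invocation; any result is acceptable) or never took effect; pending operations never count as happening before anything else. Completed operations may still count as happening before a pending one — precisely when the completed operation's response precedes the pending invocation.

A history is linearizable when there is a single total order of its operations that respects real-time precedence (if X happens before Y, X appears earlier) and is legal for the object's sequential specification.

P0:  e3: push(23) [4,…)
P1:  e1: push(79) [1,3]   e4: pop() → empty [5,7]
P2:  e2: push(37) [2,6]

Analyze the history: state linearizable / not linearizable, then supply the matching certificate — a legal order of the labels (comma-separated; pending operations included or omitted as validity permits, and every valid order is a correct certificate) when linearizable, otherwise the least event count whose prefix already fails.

events 1..6 are fine; event 7 — the response of e4 at time 7 — makes the prefix non-linearizable
3 completed operations, 3 real-time-consistent orders — every LIFO stack replay fails
including or dropping the 1 pending operation (e3) in any combination fails
take e1, e2, e4 (pending dropped): step 3 already fails, because e4 pop() → empty cannot occur there
take e1, e4, e2 (pending dropped): step 2 already fails, because e4 pop() → empty cannot occur there

not linearizable — minimal violating prefix: 7 events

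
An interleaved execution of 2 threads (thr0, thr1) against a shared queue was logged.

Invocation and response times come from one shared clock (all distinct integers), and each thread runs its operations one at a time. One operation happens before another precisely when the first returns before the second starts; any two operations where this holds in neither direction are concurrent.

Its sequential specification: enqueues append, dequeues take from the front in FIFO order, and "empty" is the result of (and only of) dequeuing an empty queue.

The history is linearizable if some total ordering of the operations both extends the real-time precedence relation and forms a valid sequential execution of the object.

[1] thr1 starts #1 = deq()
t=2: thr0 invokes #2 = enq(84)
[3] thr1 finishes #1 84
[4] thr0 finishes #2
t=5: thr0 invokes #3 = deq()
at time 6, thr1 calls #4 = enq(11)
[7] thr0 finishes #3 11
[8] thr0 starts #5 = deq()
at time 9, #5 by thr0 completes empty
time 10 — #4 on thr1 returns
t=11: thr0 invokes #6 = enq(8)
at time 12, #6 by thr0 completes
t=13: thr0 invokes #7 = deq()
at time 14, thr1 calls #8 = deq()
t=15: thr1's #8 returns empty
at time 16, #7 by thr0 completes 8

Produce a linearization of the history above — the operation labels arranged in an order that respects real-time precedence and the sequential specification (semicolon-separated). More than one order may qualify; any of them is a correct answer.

#2; #1; #4; #3; #5; #6; #7; #8

1. #2 enq(84), leaving queue <84>
2. #1 deq() → 84, leaving queue <>
3. #4 enq(11), leaving queue <11>
4. #3 deq() → 11, leaving queue <>
5. #5 deq() → empty, leaving queue <>
6. #6 enq(8), leaving queue <8>
7. #7 deq() → 8, leaving queue <>
8. #8 deq() → empty, leaving queue <>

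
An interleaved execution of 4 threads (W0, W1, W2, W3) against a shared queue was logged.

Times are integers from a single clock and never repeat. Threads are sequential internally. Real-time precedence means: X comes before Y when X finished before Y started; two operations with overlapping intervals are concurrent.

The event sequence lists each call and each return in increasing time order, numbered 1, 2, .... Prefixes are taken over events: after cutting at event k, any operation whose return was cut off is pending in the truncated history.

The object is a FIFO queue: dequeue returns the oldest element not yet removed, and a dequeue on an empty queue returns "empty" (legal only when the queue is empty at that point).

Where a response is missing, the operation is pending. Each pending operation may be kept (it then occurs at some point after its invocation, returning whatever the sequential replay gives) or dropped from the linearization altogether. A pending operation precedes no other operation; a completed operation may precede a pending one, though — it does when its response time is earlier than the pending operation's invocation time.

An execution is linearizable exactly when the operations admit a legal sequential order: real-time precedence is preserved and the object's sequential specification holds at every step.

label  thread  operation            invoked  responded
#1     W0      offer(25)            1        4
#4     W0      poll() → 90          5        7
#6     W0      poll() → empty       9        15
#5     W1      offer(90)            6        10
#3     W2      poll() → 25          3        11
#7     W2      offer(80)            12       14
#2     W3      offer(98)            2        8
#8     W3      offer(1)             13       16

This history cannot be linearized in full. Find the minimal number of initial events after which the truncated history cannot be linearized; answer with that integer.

15

events 1..14 are still linearizable — one witness is #1, #3, #5, #2, #4, #6, #7:
after step 1 (#1 offer(25)): queue <25>
after step 2 (#3 poll() → 25): queue <>
after step 3 (#5 offer(90)): queue <90>
after step 4 (#2 offer(98)): queue <90,98>
after step 5 (#4 poll() → 90): queue <98>
after step 6 (#6 poll() (pending, included)): queue <>
after step 7 (#7 offer(80)): queue <80>
adding event 15 (#6 responds at 15) leaves no legal real-time order
no escape via the 1 pending operation (#8): every completion choice fails
for example #1, #2, #3, #4, #5, #6, #7 (pending dropped) fails at step 4: #4 poll() → 90 is not legal there
for example #1, #2, #3, #4, #5, #7, #6 (pending dropped) fails at step 4: #4 poll() → 90 is not legal there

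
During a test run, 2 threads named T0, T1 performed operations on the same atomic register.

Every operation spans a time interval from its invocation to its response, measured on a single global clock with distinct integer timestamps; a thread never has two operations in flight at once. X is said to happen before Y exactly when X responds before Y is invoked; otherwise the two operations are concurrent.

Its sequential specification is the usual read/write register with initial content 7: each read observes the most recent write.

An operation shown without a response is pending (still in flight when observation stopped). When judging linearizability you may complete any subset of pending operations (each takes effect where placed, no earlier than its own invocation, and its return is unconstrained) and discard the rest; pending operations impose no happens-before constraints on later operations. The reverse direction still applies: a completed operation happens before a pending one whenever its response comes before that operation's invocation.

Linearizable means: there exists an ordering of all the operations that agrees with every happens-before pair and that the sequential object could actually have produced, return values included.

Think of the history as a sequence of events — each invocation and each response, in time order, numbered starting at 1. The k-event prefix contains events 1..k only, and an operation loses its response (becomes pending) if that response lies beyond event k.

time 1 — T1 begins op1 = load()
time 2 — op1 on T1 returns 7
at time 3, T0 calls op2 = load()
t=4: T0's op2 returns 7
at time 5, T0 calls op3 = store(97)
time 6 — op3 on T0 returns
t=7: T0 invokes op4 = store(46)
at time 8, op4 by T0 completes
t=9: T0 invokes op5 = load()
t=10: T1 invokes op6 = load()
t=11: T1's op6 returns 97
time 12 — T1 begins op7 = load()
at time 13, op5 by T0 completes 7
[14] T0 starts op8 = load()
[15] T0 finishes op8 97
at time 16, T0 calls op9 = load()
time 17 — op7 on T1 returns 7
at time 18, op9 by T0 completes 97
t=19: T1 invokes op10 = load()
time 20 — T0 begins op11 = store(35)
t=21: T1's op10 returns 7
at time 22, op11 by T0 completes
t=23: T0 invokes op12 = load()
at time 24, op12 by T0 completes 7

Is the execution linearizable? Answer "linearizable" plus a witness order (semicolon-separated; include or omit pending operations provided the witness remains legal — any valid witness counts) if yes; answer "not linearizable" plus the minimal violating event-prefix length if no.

not linearizable — minimal violating prefix: 11 events

prefix check: 1..10 passes, 1..11 fails once op6's time-11 response joins
the sole real-time-consistent order of 5 completed operations fails the atomic register replay
include/drop combinations of the 1 pending operation (op5) were all tried; none helps
sample order op1, op2, op3, op4, op6 (pending dropped) stalls at step 5 — op6 load() → 97 has no legal effect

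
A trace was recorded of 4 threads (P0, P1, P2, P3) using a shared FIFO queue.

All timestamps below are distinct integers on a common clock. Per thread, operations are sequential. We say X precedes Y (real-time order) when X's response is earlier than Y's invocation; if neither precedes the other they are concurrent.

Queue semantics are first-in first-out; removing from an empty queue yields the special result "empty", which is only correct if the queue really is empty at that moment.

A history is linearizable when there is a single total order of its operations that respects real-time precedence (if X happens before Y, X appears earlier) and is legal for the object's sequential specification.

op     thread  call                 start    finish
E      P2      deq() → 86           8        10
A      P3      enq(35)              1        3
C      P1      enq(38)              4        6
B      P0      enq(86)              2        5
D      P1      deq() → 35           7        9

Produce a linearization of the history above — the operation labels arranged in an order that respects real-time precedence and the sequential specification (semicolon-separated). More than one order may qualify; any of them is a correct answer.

after step 1 (A enq(35)): queue <35>
after step 2 (B enq(86)): queue <35,86>
after step 3 (C enq(38)): queue <35,86,38>
after step 4 (D deq() → 35): queue <86,38>
after step 5 (E deq() → 86): queue <38>

A; B; C; D; E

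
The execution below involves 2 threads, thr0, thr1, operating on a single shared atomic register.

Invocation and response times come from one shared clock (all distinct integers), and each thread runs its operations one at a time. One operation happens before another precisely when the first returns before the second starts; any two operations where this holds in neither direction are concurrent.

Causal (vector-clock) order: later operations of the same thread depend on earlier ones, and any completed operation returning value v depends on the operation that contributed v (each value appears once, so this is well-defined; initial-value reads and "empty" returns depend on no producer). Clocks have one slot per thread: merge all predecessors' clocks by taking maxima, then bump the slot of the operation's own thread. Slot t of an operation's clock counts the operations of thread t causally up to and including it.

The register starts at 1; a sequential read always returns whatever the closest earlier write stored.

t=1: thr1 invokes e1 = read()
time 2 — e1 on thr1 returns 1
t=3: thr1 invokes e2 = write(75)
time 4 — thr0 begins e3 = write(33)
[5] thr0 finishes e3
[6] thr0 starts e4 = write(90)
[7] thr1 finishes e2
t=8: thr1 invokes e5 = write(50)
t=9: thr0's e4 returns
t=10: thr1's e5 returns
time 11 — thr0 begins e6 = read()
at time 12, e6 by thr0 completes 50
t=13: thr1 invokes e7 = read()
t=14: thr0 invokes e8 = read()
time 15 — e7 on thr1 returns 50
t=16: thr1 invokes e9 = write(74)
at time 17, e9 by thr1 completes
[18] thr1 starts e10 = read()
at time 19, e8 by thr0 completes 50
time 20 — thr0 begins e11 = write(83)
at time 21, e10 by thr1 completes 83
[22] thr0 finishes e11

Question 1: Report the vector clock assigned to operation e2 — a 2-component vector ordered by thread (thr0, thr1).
(0, 2)

VC(e1, invoked at 1): no causal predecessors; +1 on thr1 → (0, 1)
VC(e3, invoked at 4): no causal predecessors; +1 on thr0 → (1, 0)
VC(e2, invoked at 3): max of VC(e1)=(0, 1), then +1 on thread thr1 → (0, 2)
VC(e4, invoked at 6): max of VC(e3)=(1, 0), then +1 on thread thr0 → (2, 0)
VC(e5, invoked at 8): max of VC(e2)=(0, 2), then +1 on thread thr1 → (0, 3)
VC(e7, invoked at 13): max of VC(e5)=(0, 3), then +1 on thread thr1 → (0, 4)
VC(e9, invoked at 16): max of VC(e7)=(0, 4), then +1 on thread thr1 → (0, 5)
VC(e6, invoked at 11): max of VC(e4)=(2, 0), VC(e5)=(0, 3), then +1 on thread thr0 → (3, 3)
VC(e8, invoked at 14): max of VC(e5)=(0, 3), VC(e6)=(3, 3), then +1 on thread thr0 → (4, 3)
VC(e11, invoked at 20): max of VC(e8)=(4, 3), then +1 on thread thr0 → (5, 3)
VC(e10, invoked at 18): max of VC(e9)=(0, 5), VC(e11)=(5, 3), then +1 on thread thr1 → (5, 6)
target: VC(e2) = (0, 2)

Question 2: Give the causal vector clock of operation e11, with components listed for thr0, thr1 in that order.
(5, 3)

no predecessors for e1 (invoked 1): thr1 increments from zero → (0, 1)
no predecessors for e3 (invoked 4): thr0 increments from zero → (1, 0)
invoked at 3, e2 merges VC(e1)=(0, 1) and bumps thr1's slot → (0, 2)
invoked at 6, e4 merges VC(e3)=(1, 0) and bumps thr0's slot → (2, 0)
invoked at 8, e5 merges VC(e2)=(0, 2) and bumps thr1's slot → (0, 3)
invoked at 13, e7 merges VC(e5)=(0, 3) and bumps thr1's slot → (0, 4)
invoked at 16, e9 merges VC(e7)=(0, 4) and bumps thr1's slot → (0, 5)
invoked at 11, e6 merges VC(e4)=(2, 0), VC(e5)=(0, 3) and bumps thr0's slot → (3, 3)
invoked at 14, e8 merges VC(e5)=(0, 3), VC(e6)=(3, 3) and bumps thr0's slot → (4, 3)
invoked at 20, e11 merges VC(e8)=(4, 3) and bumps thr0's slot → (5, 3)
invoked at 18, e10 merges VC(e9)=(0, 5), VC(e11)=(5, 3) and bumps thr1's slot → (5, 6)
target: VC(e11) = (5, 3)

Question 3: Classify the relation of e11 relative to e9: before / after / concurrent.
after

e11 spans [20,22], e9 spans [16,17]
resp(e9)=17 < inv(e11)=20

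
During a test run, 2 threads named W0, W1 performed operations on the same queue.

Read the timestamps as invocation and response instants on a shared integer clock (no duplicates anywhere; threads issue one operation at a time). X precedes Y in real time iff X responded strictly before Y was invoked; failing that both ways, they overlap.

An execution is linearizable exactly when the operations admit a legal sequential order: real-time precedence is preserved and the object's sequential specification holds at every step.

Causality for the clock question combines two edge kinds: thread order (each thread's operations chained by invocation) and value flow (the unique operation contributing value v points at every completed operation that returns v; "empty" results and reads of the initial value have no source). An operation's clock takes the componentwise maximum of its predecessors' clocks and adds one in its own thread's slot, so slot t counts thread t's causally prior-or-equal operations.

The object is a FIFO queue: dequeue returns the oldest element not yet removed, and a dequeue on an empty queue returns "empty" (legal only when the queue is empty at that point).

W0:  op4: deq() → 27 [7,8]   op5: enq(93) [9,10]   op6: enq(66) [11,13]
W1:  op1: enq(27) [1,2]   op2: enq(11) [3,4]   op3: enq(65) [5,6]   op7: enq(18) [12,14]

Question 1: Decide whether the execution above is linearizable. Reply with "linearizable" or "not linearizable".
linearizable

witness order: op1, op2, op3, op4, op5, op6, op7
after step 1 (op1 enq(27)): queue <27>
after step 2 (op2 enq(11)): queue <27,11>
after step 3 (op3 enq(65)): queue <27,11,65>
after step 4 (op4 deq() → 27): queue <11,65>
after step 5 (op5 enq(93)): queue <11,65,93>
after step 6 (op6 enq(66)): queue <11,65,93,66>
after step 7 (op7 enq(18)): queue <11,65,93,66,18>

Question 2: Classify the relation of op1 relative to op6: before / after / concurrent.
before

op1 spans [1,2], op6 spans [11,13]
resp(op1)=2 < inv(op6)=11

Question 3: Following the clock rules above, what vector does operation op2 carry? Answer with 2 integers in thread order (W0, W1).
(0, 2)

op1 (invocation 1): nothing precedes it; W1's component alone gives (0, 1)
VC(op2, invoked at 3): max of VC(op1)=(0, 1), then +1 on thread W1 → (0, 2)
VC(op4, invoked at 7): max of VC(op1)=(0, 1), then +1 on thread W0 → (1, 1)
VC(op3, invoked at 5): max of VC(op2)=(0, 2), then +1 on thread W1 → (0, 3)
VC(op5, invoked at 9): max of VC(op4)=(1, 1), then +1 on thread W0 → (2, 1)
VC(op7, invoked at 12): max of VC(op3)=(0, 3), then +1 on thread W1 → (0, 4)
VC(op6, invoked at 11): max of VC(op5)=(2, 1), then +1 on thread W0 → (3, 1)
target: VC(op2) = (0, 2)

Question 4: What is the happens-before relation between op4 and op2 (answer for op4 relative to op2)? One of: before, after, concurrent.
after

op4 spans [7,8], op2 spans [3,4]
resp(op2)=4 < inv(op4)=7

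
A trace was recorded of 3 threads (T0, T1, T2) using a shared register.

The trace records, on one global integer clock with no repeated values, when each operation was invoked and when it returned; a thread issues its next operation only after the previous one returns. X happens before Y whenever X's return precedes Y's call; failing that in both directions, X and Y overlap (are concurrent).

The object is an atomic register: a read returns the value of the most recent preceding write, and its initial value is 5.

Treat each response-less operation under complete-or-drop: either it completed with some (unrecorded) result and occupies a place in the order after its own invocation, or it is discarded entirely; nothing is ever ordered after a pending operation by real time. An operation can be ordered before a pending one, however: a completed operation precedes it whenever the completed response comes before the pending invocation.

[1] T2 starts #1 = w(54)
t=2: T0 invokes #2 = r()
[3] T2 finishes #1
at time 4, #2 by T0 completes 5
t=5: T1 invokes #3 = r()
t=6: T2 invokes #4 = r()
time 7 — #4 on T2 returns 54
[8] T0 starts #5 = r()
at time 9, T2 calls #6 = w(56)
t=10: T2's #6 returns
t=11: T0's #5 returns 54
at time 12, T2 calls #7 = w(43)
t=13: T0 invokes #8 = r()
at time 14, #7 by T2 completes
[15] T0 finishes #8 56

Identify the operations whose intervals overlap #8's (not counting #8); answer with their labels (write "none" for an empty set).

overlap test against #8 [13,15]: concurrent iff the interval meets 13..15
#1 [1,3]: before
#2 [2,4]: before
#3 [5,…): concurrent
#4 [6,7]: before
#5 [8,11]: before
#6 [9,10]: before
#7 [12,14]: concurrent

#3, #7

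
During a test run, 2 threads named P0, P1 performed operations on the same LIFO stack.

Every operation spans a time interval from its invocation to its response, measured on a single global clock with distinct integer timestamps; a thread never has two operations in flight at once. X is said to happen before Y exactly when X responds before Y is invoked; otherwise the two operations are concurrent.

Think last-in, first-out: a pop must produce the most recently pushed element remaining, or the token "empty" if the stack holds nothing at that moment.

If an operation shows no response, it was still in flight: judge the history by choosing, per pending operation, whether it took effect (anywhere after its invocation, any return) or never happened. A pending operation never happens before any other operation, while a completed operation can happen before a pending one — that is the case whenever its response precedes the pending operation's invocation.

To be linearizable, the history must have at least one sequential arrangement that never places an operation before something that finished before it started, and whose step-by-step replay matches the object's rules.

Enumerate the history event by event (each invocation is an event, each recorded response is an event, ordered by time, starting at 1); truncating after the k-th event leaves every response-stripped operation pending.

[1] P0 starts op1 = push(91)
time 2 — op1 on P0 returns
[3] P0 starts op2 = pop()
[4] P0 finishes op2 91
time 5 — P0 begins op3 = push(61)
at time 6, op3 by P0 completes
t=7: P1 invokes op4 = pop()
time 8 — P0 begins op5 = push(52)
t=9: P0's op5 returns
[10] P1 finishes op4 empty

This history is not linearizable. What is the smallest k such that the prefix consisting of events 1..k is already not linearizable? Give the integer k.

one valid order for events 1..9 is op1, op2, op3, op4, op5:
step 1: op1 push(91) — stack <91>
step 2: op2 pop() → 91 — stack <>
step 3: op3 push(61) — stack <61>
step 4: op4 pop() (pending, included) — stack <>
step 5: op5 push(52) — stack <52>
once event 10 joins (op4's response, time 10), exhaustive search finds no witness
one such order, op1, op2, op3, op4, op5, breaks at step 4 where op4 pop() → empty is illegal
one such order, op1, op2, op3, op5, op4, breaks at step 5 where op4 pop() → empty is illegal

10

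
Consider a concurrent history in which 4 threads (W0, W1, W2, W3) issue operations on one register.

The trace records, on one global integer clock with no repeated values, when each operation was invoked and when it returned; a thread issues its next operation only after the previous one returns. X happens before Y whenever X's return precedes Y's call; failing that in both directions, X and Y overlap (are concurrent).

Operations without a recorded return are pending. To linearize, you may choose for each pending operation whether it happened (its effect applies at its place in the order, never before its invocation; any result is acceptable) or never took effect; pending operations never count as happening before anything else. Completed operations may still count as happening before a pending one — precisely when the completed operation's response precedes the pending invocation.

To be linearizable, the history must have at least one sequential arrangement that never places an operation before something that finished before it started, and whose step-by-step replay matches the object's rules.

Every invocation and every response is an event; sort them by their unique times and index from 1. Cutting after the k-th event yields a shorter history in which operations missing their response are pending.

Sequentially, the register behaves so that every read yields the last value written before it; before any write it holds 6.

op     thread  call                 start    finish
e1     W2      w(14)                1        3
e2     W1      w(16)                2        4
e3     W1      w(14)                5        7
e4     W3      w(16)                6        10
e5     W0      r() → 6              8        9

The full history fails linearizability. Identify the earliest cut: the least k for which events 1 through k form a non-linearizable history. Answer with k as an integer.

events 1..8 are still linearizable — one witness is e1, e2, e3:
1. e1 w(14), leaving value 14
2. e2 w(16), leaving value 16
3. e3 w(14), leaving value 14
event 9 — e5's response, time 9 — after it, nothing linearizes
including or dropping the 1 pending operation (e4) in any combination fails
for example e1, e2, e3, e5 (pending dropped) fails at step 4: e5 r() → 6 is not legal there
for example e2, e1, e3, e5 (pending dropped) fails at step 4: e5 r() → 6 is not legal there

9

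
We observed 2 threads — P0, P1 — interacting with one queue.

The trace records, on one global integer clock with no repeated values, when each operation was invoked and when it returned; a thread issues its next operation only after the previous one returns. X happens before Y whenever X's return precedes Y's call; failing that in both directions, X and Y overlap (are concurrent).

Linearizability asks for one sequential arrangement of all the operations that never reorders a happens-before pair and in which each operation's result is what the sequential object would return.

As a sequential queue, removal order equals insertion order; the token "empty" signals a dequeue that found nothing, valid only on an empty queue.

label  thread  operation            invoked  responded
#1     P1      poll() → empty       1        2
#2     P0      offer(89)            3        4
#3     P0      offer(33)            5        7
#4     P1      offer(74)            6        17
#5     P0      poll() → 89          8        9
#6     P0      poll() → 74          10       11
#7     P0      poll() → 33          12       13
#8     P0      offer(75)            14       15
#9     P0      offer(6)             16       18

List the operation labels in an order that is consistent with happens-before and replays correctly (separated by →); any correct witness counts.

1. #1 poll() → empty, leaving queue <>
2. #2 offer(89), leaving queue <89>
3. #4 offer(74), leaving queue <89,74>
4. #3 offer(33), leaving queue <89,74,33>
5. #5 poll() → 89, leaving queue <74,33>
6. #6 poll() → 74, leaving queue <33>
7. #7 poll() → 33, leaving queue <>
8. #8 offer(75), leaving queue <75>
9. #9 offer(6), leaving queue <75,6>

#1 → #2 → #4 → #3 → #5 → #6 → #7 → #8 → #9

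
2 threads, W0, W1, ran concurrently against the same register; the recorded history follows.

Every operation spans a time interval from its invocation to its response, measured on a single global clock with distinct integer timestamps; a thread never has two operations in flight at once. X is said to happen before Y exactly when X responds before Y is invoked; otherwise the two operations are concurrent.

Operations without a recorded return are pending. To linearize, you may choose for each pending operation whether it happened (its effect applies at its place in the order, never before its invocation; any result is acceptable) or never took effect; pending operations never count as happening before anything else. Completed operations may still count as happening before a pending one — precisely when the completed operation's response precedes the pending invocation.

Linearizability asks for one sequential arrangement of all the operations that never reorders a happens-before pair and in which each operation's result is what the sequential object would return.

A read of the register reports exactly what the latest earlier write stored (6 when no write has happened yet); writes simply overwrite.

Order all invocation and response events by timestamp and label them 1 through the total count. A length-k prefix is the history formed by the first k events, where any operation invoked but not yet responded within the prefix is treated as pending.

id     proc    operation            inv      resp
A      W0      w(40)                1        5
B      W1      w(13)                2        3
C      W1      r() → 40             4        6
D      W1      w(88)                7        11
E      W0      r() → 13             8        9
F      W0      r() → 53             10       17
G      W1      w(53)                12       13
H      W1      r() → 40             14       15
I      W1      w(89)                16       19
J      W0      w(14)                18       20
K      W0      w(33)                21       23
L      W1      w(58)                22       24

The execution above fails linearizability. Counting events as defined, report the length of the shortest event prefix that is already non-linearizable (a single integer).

a valid linearization of events 1..8 exists, for instance B, A, C:
after step 1 (B w(13)): value 13
after step 2 (A w(40)): value 40
after step 3 (C r() → 40): value 40
once event 9 joins (E's response, time 9), exhaustive search finds no witness
include/drop combinations of the 1 pending operation (D) were all tried; none helps
e.g. A, B, C, E (pending dropped): illegal at step 3, since C r() → 40 cannot apply there
e.g. B, A, C, E (pending dropped): illegal at step 4, since E r() → 13 cannot apply there

9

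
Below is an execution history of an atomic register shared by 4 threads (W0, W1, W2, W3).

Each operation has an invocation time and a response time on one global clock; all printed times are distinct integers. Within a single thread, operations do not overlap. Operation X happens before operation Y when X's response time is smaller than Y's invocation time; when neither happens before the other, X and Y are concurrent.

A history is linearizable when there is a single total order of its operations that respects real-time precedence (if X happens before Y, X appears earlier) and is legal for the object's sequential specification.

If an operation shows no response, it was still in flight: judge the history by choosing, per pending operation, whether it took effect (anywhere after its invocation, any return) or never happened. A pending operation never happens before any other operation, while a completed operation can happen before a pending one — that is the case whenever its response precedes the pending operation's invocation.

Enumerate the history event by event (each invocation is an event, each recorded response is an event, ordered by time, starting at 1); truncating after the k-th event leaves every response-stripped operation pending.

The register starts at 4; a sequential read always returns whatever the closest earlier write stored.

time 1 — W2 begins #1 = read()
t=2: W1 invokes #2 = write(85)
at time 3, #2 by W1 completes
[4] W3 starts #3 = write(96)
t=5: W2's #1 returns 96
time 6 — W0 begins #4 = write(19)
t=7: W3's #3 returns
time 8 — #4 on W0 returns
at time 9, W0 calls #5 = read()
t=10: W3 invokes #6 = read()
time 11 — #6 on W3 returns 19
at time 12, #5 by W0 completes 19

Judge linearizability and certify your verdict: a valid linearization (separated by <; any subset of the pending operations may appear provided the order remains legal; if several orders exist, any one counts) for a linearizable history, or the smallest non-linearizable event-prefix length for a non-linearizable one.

after step 1 (#2 write(85)): value 85
after step 2 (#3 write(96)): value 96
after step 3 (#1 read() → 96): value 96
after step 4 (#4 write(19)): value 19
after step 5 (#5 read() → 19): value 19
after step 6 (#6 read() → 19): value 19

linearizable — witness: #2 < #3 < #1 < #4 < #5 < #6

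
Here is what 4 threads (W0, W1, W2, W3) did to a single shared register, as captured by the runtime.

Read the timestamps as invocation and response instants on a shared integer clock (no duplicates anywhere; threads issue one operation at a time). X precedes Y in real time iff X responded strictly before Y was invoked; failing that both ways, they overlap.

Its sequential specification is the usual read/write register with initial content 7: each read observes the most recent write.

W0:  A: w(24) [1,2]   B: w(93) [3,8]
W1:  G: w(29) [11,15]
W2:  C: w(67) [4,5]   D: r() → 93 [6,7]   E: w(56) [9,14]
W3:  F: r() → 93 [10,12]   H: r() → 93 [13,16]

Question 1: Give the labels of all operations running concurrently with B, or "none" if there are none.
C, D

overlap test against B [3,8]: concurrent iff the interval meets 3..8
A [1,2]: before
C [4,5]: concurrent
D [6,7]: concurrent
E [9,14]: after
F [10,12]: after
G [11,15]: after
H [13,16]: after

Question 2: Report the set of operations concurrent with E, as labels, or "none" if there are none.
F, G, H

E spans [9,14]: anything still running between times 9 and 14 counts as concurrent
A [1,2]: before
B [3,8]: before
C [4,5]: before
D [6,7]: before
F [10,12]: concurrent
G [11,15]: concurrent
H [13,16]: concurrent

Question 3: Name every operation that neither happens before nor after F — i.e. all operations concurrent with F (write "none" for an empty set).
E, G

concurrent with F ([10,12]): every op whose interval crosses 10..12
A [1,2]: before
B [3,8]: before
C [4,5]: before
D [6,7]: before
E [9,14]: concurrent
G [11,15]: concurrent
H [13,16]: after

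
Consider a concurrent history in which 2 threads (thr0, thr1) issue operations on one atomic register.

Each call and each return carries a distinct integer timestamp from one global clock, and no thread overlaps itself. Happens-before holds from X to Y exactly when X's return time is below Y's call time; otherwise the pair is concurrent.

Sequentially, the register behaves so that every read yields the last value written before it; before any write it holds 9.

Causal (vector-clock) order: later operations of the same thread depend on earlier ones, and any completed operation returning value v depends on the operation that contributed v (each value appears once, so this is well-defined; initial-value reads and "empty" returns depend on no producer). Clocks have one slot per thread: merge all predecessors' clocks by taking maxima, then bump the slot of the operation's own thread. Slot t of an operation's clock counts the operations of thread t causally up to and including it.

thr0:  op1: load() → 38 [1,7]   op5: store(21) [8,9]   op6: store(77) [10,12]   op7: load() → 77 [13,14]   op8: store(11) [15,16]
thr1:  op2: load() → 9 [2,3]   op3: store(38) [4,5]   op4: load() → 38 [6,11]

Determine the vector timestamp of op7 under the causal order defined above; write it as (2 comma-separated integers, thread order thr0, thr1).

(4, 2)

no predecessors for op2 (invoked 2): thr1 increments from zero → (0, 1)
invoked at 4, op3 merges VC(op2)=(0, 1) and bumps thr1's slot → (0, 2)
invoked at 6, op4 merges VC(op3)=(0, 2) and bumps thr1's slot → (0, 3)
invoked at 1, op1 merges VC(op3)=(0, 2) and bumps thr0's slot → (1, 2)
invoked at 8, op5 merges VC(op1)=(1, 2) and bumps thr0's slot → (2, 2)
invoked at 10, op6 merges VC(op5)=(2, 2) and bumps thr0's slot → (3, 2)
invoked at 13, op7 merges VC(op6)=(3, 2) and bumps thr0's slot → (4, 2)
invoked at 15, op8 merges VC(op7)=(4, 2) and bumps thr0's slot → (5, 2)
target: VC(op7) = (4, 2)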